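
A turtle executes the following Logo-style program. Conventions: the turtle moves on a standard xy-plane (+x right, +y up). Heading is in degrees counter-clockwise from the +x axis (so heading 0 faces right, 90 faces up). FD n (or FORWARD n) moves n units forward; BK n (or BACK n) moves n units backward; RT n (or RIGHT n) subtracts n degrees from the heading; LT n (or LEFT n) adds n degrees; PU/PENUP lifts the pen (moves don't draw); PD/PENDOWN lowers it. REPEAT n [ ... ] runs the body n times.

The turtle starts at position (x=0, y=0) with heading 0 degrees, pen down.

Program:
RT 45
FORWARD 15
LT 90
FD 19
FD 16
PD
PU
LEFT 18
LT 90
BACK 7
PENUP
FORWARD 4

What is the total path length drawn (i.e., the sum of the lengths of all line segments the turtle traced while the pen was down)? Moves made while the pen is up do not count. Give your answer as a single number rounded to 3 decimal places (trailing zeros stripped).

Answer: 50

Derivation:
Executing turtle program step by step:
Start: pos=(0,0), heading=0, pen down
RT 45: heading 0 -> 315
FD 15: (0,0) -> (10.607,-10.607) [heading=315, draw]
LT 90: heading 315 -> 45
FD 19: (10.607,-10.607) -> (24.042,2.828) [heading=45, draw]
FD 16: (24.042,2.828) -> (35.355,14.142) [heading=45, draw]
PD: pen down
PU: pen up
LT 18: heading 45 -> 63
LT 90: heading 63 -> 153
BK 7: (35.355,14.142) -> (41.592,10.964) [heading=153, move]
PU: pen up
FD 4: (41.592,10.964) -> (38.028,12.78) [heading=153, move]
Final: pos=(38.028,12.78), heading=153, 3 segment(s) drawn

Segment lengths:
  seg 1: (0,0) -> (10.607,-10.607), length = 15
  seg 2: (10.607,-10.607) -> (24.042,2.828), length = 19
  seg 3: (24.042,2.828) -> (35.355,14.142), length = 16
Total = 50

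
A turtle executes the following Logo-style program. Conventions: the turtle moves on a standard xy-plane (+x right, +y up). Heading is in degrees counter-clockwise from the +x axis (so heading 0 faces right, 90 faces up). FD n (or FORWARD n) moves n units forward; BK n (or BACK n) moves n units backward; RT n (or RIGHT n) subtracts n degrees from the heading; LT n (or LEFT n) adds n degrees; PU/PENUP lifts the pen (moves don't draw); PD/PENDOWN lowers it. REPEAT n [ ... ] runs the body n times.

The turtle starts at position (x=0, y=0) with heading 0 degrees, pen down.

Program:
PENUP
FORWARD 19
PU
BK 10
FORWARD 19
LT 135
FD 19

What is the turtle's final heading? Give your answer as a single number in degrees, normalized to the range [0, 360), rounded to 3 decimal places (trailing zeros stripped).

Answer: 135

Derivation:
Executing turtle program step by step:
Start: pos=(0,0), heading=0, pen down
PU: pen up
FD 19: (0,0) -> (19,0) [heading=0, move]
PU: pen up
BK 10: (19,0) -> (9,0) [heading=0, move]
FD 19: (9,0) -> (28,0) [heading=0, move]
LT 135: heading 0 -> 135
FD 19: (28,0) -> (14.565,13.435) [heading=135, move]
Final: pos=(14.565,13.435), heading=135, 0 segment(s) drawn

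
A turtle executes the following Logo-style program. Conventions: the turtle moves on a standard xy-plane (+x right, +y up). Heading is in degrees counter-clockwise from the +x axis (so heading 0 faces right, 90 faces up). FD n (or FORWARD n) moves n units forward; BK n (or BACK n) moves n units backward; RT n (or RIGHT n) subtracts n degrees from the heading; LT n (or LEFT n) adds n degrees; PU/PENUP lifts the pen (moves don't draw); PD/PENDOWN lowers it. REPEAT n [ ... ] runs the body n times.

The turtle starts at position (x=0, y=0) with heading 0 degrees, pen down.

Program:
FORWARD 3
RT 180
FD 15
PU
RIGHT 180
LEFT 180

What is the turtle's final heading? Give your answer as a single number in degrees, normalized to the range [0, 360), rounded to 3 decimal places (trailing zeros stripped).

Executing turtle program step by step:
Start: pos=(0,0), heading=0, pen down
FD 3: (0,0) -> (3,0) [heading=0, draw]
RT 180: heading 0 -> 180
FD 15: (3,0) -> (-12,0) [heading=180, draw]
PU: pen up
RT 180: heading 180 -> 0
LT 180: heading 0 -> 180
Final: pos=(-12,0), heading=180, 2 segment(s) drawn

Answer: 180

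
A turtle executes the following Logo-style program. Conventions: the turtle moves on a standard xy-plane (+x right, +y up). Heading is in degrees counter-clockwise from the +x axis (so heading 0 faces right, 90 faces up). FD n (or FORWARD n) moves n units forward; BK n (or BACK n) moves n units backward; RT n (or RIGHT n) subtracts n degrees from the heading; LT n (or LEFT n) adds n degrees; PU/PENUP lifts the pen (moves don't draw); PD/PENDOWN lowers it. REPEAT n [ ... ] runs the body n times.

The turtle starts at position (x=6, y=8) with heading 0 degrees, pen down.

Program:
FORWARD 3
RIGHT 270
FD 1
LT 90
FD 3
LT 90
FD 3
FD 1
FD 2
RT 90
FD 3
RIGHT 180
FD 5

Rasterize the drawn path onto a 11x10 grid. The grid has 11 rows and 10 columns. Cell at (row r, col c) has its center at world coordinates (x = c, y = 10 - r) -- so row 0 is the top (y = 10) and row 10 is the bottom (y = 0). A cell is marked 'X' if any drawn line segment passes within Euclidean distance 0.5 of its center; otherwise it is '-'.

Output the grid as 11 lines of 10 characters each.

Answer: ----------
------XXXX
------XXXX
------X---
------X---
------X---
------X---
---XXXXXX-
----------
----------
----------

Derivation:
Segment 0: (6,8) -> (9,8)
Segment 1: (9,8) -> (9,9)
Segment 2: (9,9) -> (6,9)
Segment 3: (6,9) -> (6,6)
Segment 4: (6,6) -> (6,5)
Segment 5: (6,5) -> (6,3)
Segment 6: (6,3) -> (3,3)
Segment 7: (3,3) -> (8,3)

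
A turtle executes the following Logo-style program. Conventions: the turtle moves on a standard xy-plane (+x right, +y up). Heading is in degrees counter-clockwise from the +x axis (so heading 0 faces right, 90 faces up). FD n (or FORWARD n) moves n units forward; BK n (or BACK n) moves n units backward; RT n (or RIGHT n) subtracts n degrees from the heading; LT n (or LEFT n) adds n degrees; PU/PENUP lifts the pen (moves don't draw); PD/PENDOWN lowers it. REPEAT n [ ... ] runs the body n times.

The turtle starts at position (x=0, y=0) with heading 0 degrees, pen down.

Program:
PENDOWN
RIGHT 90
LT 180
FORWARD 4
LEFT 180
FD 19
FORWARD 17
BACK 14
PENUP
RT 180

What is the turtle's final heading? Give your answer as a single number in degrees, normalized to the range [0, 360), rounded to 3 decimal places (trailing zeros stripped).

Answer: 90

Derivation:
Executing turtle program step by step:
Start: pos=(0,0), heading=0, pen down
PD: pen down
RT 90: heading 0 -> 270
LT 180: heading 270 -> 90
FD 4: (0,0) -> (0,4) [heading=90, draw]
LT 180: heading 90 -> 270
FD 19: (0,4) -> (0,-15) [heading=270, draw]
FD 17: (0,-15) -> (0,-32) [heading=270, draw]
BK 14: (0,-32) -> (0,-18) [heading=270, draw]
PU: pen up
RT 180: heading 270 -> 90
Final: pos=(0,-18), heading=90, 4 segment(s) drawn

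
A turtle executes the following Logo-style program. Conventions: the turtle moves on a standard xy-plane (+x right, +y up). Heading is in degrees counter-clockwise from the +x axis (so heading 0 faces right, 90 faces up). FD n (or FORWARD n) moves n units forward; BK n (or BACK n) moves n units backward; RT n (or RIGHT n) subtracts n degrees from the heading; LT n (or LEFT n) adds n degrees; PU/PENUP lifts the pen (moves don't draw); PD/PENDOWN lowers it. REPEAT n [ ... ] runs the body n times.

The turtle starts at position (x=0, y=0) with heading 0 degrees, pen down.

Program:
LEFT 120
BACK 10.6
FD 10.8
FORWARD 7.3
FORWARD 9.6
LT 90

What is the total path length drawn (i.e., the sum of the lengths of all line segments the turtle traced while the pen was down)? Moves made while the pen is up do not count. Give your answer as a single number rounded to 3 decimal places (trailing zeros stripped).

Executing turtle program step by step:
Start: pos=(0,0), heading=0, pen down
LT 120: heading 0 -> 120
BK 10.6: (0,0) -> (5.3,-9.18) [heading=120, draw]
FD 10.8: (5.3,-9.18) -> (-0.1,0.173) [heading=120, draw]
FD 7.3: (-0.1,0.173) -> (-3.75,6.495) [heading=120, draw]
FD 9.6: (-3.75,6.495) -> (-8.55,14.809) [heading=120, draw]
LT 90: heading 120 -> 210
Final: pos=(-8.55,14.809), heading=210, 4 segment(s) drawn

Segment lengths:
  seg 1: (0,0) -> (5.3,-9.18), length = 10.6
  seg 2: (5.3,-9.18) -> (-0.1,0.173), length = 10.8
  seg 3: (-0.1,0.173) -> (-3.75,6.495), length = 7.3
  seg 4: (-3.75,6.495) -> (-8.55,14.809), length = 9.6
Total = 38.3

Answer: 38.3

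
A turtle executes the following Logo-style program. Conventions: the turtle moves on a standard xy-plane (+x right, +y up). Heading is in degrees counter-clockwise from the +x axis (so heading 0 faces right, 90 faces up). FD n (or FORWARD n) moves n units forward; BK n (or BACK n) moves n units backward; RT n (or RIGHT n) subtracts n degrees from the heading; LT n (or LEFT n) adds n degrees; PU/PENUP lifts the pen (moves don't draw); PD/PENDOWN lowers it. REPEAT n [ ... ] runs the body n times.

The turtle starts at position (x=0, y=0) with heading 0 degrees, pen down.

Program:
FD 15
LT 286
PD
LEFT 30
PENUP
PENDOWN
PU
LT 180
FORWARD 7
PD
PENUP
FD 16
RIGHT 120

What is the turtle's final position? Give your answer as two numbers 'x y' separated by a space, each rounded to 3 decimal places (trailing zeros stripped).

Answer: -1.545 15.977

Derivation:
Executing turtle program step by step:
Start: pos=(0,0), heading=0, pen down
FD 15: (0,0) -> (15,0) [heading=0, draw]
LT 286: heading 0 -> 286
PD: pen down
LT 30: heading 286 -> 316
PU: pen up
PD: pen down
PU: pen up
LT 180: heading 316 -> 136
FD 7: (15,0) -> (9.965,4.863) [heading=136, move]
PD: pen down
PU: pen up
FD 16: (9.965,4.863) -> (-1.545,15.977) [heading=136, move]
RT 120: heading 136 -> 16
Final: pos=(-1.545,15.977), heading=16, 1 segment(s) drawn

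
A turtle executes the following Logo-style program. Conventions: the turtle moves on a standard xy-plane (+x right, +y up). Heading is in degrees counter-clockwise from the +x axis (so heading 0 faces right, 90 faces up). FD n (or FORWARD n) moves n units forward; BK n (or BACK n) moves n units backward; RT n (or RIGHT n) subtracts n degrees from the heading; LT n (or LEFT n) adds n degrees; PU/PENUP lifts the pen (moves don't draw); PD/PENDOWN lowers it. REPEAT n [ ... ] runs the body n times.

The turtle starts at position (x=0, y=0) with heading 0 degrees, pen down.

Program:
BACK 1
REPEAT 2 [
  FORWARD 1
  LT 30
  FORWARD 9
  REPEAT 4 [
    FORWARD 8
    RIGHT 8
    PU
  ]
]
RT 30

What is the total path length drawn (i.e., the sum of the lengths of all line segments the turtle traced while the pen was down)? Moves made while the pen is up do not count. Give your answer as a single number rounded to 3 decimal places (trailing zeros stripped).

Executing turtle program step by step:
Start: pos=(0,0), heading=0, pen down
BK 1: (0,0) -> (-1,0) [heading=0, draw]
REPEAT 2 [
  -- iteration 1/2 --
  FD 1: (-1,0) -> (0,0) [heading=0, draw]
  LT 30: heading 0 -> 30
  FD 9: (0,0) -> (7.794,4.5) [heading=30, draw]
  REPEAT 4 [
    -- iteration 1/4 --
    FD 8: (7.794,4.5) -> (14.722,8.5) [heading=30, draw]
    RT 8: heading 30 -> 22
    PU: pen up
    -- iteration 2/4 --
    FD 8: (14.722,8.5) -> (22.14,11.497) [heading=22, move]
    RT 8: heading 22 -> 14
    PU: pen up
    -- iteration 3/4 --
    FD 8: (22.14,11.497) -> (29.902,13.432) [heading=14, move]
    RT 8: heading 14 -> 6
    PU: pen up
    -- iteration 4/4 --
    FD 8: (29.902,13.432) -> (37.858,14.268) [heading=6, move]
    RT 8: heading 6 -> 358
    PU: pen up
  ]
  -- iteration 2/2 --
  FD 1: (37.858,14.268) -> (38.858,14.234) [heading=358, move]
  LT 30: heading 358 -> 28
  FD 9: (38.858,14.234) -> (46.804,18.459) [heading=28, move]
  REPEAT 4 [
    -- iteration 1/4 --
    FD 8: (46.804,18.459) -> (53.868,22.215) [heading=28, move]
    RT 8: heading 28 -> 20
    PU: pen up
    -- iteration 2/4 --
    FD 8: (53.868,22.215) -> (61.385,24.951) [heading=20, move]
    RT 8: heading 20 -> 12
    PU: pen up
    -- iteration 3/4 --
    FD 8: (61.385,24.951) -> (69.211,26.614) [heading=12, move]
    RT 8: heading 12 -> 4
    PU: pen up
    -- iteration 4/4 --
    FD 8: (69.211,26.614) -> (77.191,27.172) [heading=4, move]
    RT 8: heading 4 -> 356
    PU: pen up
  ]
]
RT 30: heading 356 -> 326
Final: pos=(77.191,27.172), heading=326, 4 segment(s) drawn

Segment lengths:
  seg 1: (0,0) -> (-1,0), length = 1
  seg 2: (-1,0) -> (0,0), length = 1
  seg 3: (0,0) -> (7.794,4.5), length = 9
  seg 4: (7.794,4.5) -> (14.722,8.5), length = 8
Total = 19

Answer: 19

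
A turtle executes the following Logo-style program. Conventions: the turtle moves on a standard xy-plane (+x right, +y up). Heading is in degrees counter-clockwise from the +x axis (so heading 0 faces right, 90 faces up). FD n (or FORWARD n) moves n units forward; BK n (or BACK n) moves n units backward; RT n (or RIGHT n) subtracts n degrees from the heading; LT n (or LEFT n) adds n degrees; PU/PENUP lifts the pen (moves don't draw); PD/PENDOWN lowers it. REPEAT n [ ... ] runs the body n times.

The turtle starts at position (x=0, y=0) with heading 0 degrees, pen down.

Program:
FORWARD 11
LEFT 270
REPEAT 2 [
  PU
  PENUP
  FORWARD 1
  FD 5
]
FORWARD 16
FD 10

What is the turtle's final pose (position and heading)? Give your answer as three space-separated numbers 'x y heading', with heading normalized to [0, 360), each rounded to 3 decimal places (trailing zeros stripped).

Answer: 11 -38 270

Derivation:
Executing turtle program step by step:
Start: pos=(0,0), heading=0, pen down
FD 11: (0,0) -> (11,0) [heading=0, draw]
LT 270: heading 0 -> 270
REPEAT 2 [
  -- iteration 1/2 --
  PU: pen up
  PU: pen up
  FD 1: (11,0) -> (11,-1) [heading=270, move]
  FD 5: (11,-1) -> (11,-6) [heading=270, move]
  -- iteration 2/2 --
  PU: pen up
  PU: pen up
  FD 1: (11,-6) -> (11,-7) [heading=270, move]
  FD 5: (11,-7) -> (11,-12) [heading=270, move]
]
FD 16: (11,-12) -> (11,-28) [heading=270, move]
FD 10: (11,-28) -> (11,-38) [heading=270, move]
Final: pos=(11,-38), heading=270, 1 segment(s) drawn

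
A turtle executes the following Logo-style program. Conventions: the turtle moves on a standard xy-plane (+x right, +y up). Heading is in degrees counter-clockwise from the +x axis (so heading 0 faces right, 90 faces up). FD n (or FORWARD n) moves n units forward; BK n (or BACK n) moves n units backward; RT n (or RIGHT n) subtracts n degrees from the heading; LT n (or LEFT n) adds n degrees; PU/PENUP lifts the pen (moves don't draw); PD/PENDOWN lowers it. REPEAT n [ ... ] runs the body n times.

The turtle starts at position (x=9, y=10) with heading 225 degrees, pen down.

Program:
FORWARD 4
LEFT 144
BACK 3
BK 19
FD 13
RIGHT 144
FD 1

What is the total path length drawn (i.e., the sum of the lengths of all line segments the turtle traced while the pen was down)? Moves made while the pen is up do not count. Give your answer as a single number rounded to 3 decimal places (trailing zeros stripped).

Answer: 40

Derivation:
Executing turtle program step by step:
Start: pos=(9,10), heading=225, pen down
FD 4: (9,10) -> (6.172,7.172) [heading=225, draw]
LT 144: heading 225 -> 9
BK 3: (6.172,7.172) -> (3.209,6.702) [heading=9, draw]
BK 19: (3.209,6.702) -> (-15.558,3.73) [heading=9, draw]
FD 13: (-15.558,3.73) -> (-2.718,5.764) [heading=9, draw]
RT 144: heading 9 -> 225
FD 1: (-2.718,5.764) -> (-3.425,5.057) [heading=225, draw]
Final: pos=(-3.425,5.057), heading=225, 5 segment(s) drawn

Segment lengths:
  seg 1: (9,10) -> (6.172,7.172), length = 4
  seg 2: (6.172,7.172) -> (3.209,6.702), length = 3
  seg 3: (3.209,6.702) -> (-15.558,3.73), length = 19
  seg 4: (-15.558,3.73) -> (-2.718,5.764), length = 13
  seg 5: (-2.718,5.764) -> (-3.425,5.057), length = 1
Total = 40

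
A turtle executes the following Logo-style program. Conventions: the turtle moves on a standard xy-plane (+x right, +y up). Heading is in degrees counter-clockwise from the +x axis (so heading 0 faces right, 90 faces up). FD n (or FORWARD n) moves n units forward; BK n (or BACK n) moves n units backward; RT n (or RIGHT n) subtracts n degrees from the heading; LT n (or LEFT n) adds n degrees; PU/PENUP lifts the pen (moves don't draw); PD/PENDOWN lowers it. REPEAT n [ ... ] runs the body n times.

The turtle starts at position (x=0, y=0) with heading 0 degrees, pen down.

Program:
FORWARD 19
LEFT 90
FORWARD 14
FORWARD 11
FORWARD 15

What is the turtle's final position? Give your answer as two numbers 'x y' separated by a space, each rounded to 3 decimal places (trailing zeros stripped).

Answer: 19 40

Derivation:
Executing turtle program step by step:
Start: pos=(0,0), heading=0, pen down
FD 19: (0,0) -> (19,0) [heading=0, draw]
LT 90: heading 0 -> 90
FD 14: (19,0) -> (19,14) [heading=90, draw]
FD 11: (19,14) -> (19,25) [heading=90, draw]
FD 15: (19,25) -> (19,40) [heading=90, draw]
Final: pos=(19,40), heading=90, 4 segment(s) drawn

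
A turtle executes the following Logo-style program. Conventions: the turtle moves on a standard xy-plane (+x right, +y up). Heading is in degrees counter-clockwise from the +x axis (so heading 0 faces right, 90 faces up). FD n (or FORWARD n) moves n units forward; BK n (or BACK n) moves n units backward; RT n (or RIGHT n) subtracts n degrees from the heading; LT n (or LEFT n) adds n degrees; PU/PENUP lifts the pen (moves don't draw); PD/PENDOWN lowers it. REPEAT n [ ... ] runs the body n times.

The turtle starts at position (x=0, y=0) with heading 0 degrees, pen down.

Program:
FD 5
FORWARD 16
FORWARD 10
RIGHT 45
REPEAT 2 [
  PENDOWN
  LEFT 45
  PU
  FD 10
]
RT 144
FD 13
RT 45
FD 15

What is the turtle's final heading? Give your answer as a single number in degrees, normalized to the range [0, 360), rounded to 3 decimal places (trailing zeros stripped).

Executing turtle program step by step:
Start: pos=(0,0), heading=0, pen down
FD 5: (0,0) -> (5,0) [heading=0, draw]
FD 16: (5,0) -> (21,0) [heading=0, draw]
FD 10: (21,0) -> (31,0) [heading=0, draw]
RT 45: heading 0 -> 315
REPEAT 2 [
  -- iteration 1/2 --
  PD: pen down
  LT 45: heading 315 -> 0
  PU: pen up
  FD 10: (31,0) -> (41,0) [heading=0, move]
  -- iteration 2/2 --
  PD: pen down
  LT 45: heading 0 -> 45
  PU: pen up
  FD 10: (41,0) -> (48.071,7.071) [heading=45, move]
]
RT 144: heading 45 -> 261
FD 13: (48.071,7.071) -> (46.037,-5.769) [heading=261, move]
RT 45: heading 261 -> 216
FD 15: (46.037,-5.769) -> (33.902,-14.586) [heading=216, move]
Final: pos=(33.902,-14.586), heading=216, 3 segment(s) drawn

Answer: 216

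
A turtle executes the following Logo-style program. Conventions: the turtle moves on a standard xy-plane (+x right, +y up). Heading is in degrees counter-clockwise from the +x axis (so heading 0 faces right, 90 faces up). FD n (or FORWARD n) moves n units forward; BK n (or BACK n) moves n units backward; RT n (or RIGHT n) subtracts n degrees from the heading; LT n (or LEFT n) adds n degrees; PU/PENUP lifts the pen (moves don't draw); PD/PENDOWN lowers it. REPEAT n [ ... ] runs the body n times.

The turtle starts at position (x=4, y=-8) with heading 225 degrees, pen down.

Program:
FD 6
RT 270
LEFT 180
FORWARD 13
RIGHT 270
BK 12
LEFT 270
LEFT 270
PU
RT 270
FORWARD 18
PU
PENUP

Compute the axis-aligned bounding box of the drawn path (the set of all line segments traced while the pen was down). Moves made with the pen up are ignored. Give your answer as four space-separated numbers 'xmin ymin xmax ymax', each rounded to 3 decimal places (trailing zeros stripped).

Answer: -9.435 -12.243 4 5.435

Derivation:
Executing turtle program step by step:
Start: pos=(4,-8), heading=225, pen down
FD 6: (4,-8) -> (-0.243,-12.243) [heading=225, draw]
RT 270: heading 225 -> 315
LT 180: heading 315 -> 135
FD 13: (-0.243,-12.243) -> (-9.435,-3.05) [heading=135, draw]
RT 270: heading 135 -> 225
BK 12: (-9.435,-3.05) -> (-0.95,5.435) [heading=225, draw]
LT 270: heading 225 -> 135
LT 270: heading 135 -> 45
PU: pen up
RT 270: heading 45 -> 135
FD 18: (-0.95,5.435) -> (-13.678,18.163) [heading=135, move]
PU: pen up
PU: pen up
Final: pos=(-13.678,18.163), heading=135, 3 segment(s) drawn

Segment endpoints: x in {-9.435, -0.95, -0.243, 4}, y in {-12.243, -8, -3.05, 5.435}
xmin=-9.435, ymin=-12.243, xmax=4, ymax=5.435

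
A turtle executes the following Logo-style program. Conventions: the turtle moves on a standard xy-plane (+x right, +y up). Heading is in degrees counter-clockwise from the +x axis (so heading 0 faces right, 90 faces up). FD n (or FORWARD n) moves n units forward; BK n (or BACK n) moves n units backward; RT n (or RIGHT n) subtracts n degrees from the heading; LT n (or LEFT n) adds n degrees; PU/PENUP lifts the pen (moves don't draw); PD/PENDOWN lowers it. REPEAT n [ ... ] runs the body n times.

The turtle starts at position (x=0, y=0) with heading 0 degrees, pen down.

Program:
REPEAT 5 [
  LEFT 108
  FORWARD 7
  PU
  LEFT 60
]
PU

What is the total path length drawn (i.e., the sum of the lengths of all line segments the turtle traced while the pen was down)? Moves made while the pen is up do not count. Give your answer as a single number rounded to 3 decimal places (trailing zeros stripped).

Executing turtle program step by step:
Start: pos=(0,0), heading=0, pen down
REPEAT 5 [
  -- iteration 1/5 --
  LT 108: heading 0 -> 108
  FD 7: (0,0) -> (-2.163,6.657) [heading=108, draw]
  PU: pen up
  LT 60: heading 108 -> 168
  -- iteration 2/5 --
  LT 108: heading 168 -> 276
  FD 7: (-2.163,6.657) -> (-1.431,-0.304) [heading=276, move]
  PU: pen up
  LT 60: heading 276 -> 336
  -- iteration 3/5 --
  LT 108: heading 336 -> 84
  FD 7: (-1.431,-0.304) -> (-0.7,6.657) [heading=84, move]
  PU: pen up
  LT 60: heading 84 -> 144
  -- iteration 4/5 --
  LT 108: heading 144 -> 252
  FD 7: (-0.7,6.657) -> (-2.863,0) [heading=252, move]
  PU: pen up
  LT 60: heading 252 -> 312
  -- iteration 5/5 --
  LT 108: heading 312 -> 60
  FD 7: (-2.863,0) -> (0.637,6.062) [heading=60, move]
  PU: pen up
  LT 60: heading 60 -> 120
]
PU: pen up
Final: pos=(0.637,6.062), heading=120, 1 segment(s) drawn

Segment lengths:
  seg 1: (0,0) -> (-2.163,6.657), length = 7
Total = 7

Answer: 7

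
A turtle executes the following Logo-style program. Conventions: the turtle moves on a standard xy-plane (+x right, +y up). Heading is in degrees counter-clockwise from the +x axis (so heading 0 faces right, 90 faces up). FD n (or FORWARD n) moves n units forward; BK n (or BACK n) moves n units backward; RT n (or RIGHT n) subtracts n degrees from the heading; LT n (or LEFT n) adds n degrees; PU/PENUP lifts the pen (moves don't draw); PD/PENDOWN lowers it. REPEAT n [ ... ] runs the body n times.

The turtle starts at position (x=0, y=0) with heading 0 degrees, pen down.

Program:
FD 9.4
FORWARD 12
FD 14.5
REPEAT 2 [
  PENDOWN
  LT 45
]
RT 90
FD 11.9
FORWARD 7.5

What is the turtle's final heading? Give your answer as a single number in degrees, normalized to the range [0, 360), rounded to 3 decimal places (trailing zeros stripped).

Executing turtle program step by step:
Start: pos=(0,0), heading=0, pen down
FD 9.4: (0,0) -> (9.4,0) [heading=0, draw]
FD 12: (9.4,0) -> (21.4,0) [heading=0, draw]
FD 14.5: (21.4,0) -> (35.9,0) [heading=0, draw]
REPEAT 2 [
  -- iteration 1/2 --
  PD: pen down
  LT 45: heading 0 -> 45
  -- iteration 2/2 --
  PD: pen down
  LT 45: heading 45 -> 90
]
RT 90: heading 90 -> 0
FD 11.9: (35.9,0) -> (47.8,0) [heading=0, draw]
FD 7.5: (47.8,0) -> (55.3,0) [heading=0, draw]
Final: pos=(55.3,0), heading=0, 5 segment(s) drawn

Answer: 0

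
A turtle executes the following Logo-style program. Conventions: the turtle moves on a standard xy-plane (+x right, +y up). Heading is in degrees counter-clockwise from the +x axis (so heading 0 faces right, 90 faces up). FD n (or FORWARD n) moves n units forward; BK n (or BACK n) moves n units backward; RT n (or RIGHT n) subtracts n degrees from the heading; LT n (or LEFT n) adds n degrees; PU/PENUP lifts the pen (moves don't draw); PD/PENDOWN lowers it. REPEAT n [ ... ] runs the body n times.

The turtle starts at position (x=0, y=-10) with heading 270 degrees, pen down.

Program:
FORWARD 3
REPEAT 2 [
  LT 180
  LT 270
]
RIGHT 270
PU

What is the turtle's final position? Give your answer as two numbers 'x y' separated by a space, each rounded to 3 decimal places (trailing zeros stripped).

Answer: 0 -13

Derivation:
Executing turtle program step by step:
Start: pos=(0,-10), heading=270, pen down
FD 3: (0,-10) -> (0,-13) [heading=270, draw]
REPEAT 2 [
  -- iteration 1/2 --
  LT 180: heading 270 -> 90
  LT 270: heading 90 -> 0
  -- iteration 2/2 --
  LT 180: heading 0 -> 180
  LT 270: heading 180 -> 90
]
RT 270: heading 90 -> 180
PU: pen up
Final: pos=(0,-13), heading=180, 1 segment(s) drawn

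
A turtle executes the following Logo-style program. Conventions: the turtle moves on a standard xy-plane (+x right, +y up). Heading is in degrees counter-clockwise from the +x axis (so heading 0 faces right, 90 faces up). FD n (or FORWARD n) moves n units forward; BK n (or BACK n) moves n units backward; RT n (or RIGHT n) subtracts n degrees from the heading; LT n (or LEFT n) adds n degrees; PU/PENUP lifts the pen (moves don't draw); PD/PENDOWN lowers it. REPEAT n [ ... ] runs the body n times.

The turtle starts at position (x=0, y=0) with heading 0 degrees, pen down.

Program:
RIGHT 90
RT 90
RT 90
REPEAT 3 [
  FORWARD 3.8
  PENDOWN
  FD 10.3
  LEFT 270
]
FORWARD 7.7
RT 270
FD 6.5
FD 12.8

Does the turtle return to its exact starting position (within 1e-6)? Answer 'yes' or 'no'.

Executing turtle program step by step:
Start: pos=(0,0), heading=0, pen down
RT 90: heading 0 -> 270
RT 90: heading 270 -> 180
RT 90: heading 180 -> 90
REPEAT 3 [
  -- iteration 1/3 --
  FD 3.8: (0,0) -> (0,3.8) [heading=90, draw]
  PD: pen down
  FD 10.3: (0,3.8) -> (0,14.1) [heading=90, draw]
  LT 270: heading 90 -> 0
  -- iteration 2/3 --
  FD 3.8: (0,14.1) -> (3.8,14.1) [heading=0, draw]
  PD: pen down
  FD 10.3: (3.8,14.1) -> (14.1,14.1) [heading=0, draw]
  LT 270: heading 0 -> 270
  -- iteration 3/3 --
  FD 3.8: (14.1,14.1) -> (14.1,10.3) [heading=270, draw]
  PD: pen down
  FD 10.3: (14.1,10.3) -> (14.1,0) [heading=270, draw]
  LT 270: heading 270 -> 180
]
FD 7.7: (14.1,0) -> (6.4,0) [heading=180, draw]
RT 270: heading 180 -> 270
FD 6.5: (6.4,0) -> (6.4,-6.5) [heading=270, draw]
FD 12.8: (6.4,-6.5) -> (6.4,-19.3) [heading=270, draw]
Final: pos=(6.4,-19.3), heading=270, 9 segment(s) drawn

Start position: (0, 0)
Final position: (6.4, -19.3)
Distance = 20.333; >= 1e-6 -> NOT closed

Answer: no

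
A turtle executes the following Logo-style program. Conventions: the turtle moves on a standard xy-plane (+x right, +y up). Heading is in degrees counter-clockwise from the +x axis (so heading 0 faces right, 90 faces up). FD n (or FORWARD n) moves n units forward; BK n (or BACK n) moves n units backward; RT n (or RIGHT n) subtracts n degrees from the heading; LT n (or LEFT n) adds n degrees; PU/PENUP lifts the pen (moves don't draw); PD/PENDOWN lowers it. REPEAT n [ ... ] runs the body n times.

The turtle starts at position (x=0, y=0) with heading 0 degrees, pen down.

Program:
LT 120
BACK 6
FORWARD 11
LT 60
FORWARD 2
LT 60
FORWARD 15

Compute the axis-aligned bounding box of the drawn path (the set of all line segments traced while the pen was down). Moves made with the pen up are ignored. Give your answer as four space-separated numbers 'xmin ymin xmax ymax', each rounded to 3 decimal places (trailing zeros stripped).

Executing turtle program step by step:
Start: pos=(0,0), heading=0, pen down
LT 120: heading 0 -> 120
BK 6: (0,0) -> (3,-5.196) [heading=120, draw]
FD 11: (3,-5.196) -> (-2.5,4.33) [heading=120, draw]
LT 60: heading 120 -> 180
FD 2: (-2.5,4.33) -> (-4.5,4.33) [heading=180, draw]
LT 60: heading 180 -> 240
FD 15: (-4.5,4.33) -> (-12,-8.66) [heading=240, draw]
Final: pos=(-12,-8.66), heading=240, 4 segment(s) drawn

Segment endpoints: x in {-12, -4.5, -2.5, 0, 3}, y in {-8.66, -5.196, 0, 4.33}
xmin=-12, ymin=-8.66, xmax=3, ymax=4.33

Answer: -12 -8.66 3 4.33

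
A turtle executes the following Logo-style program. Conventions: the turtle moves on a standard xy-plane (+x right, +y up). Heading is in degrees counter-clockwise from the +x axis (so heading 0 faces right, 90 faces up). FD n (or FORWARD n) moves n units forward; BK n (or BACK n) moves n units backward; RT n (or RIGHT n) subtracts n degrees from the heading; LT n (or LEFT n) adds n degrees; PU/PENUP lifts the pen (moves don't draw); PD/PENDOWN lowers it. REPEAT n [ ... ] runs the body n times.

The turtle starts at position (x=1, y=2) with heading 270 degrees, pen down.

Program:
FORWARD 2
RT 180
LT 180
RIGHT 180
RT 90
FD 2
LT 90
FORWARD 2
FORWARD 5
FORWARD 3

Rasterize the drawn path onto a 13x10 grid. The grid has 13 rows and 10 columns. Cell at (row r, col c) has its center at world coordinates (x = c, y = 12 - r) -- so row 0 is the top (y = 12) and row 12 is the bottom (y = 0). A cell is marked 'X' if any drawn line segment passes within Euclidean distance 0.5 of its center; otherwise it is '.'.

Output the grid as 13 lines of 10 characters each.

Segment 0: (1,2) -> (1,0)
Segment 1: (1,0) -> (3,0)
Segment 2: (3,0) -> (3,2)
Segment 3: (3,2) -> (3,7)
Segment 4: (3,7) -> (3,10)

Answer: ..........
..........
...X......
...X......
...X......
...X......
...X......
...X......
...X......
...X......
.X.X......
.X.X......
.XXX......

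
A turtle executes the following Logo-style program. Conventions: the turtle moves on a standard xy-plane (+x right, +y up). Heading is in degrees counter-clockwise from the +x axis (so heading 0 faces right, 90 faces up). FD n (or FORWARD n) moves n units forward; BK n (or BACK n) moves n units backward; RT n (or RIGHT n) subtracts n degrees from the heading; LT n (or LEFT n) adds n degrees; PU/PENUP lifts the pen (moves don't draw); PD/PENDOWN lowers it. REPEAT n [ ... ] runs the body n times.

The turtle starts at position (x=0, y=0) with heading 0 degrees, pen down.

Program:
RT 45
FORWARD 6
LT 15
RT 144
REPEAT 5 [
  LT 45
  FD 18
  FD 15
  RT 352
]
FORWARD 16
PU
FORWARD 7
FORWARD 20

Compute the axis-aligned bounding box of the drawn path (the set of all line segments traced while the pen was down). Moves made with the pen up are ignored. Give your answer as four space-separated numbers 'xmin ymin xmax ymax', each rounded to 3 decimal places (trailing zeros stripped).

Answer: -16.525 -74.802 54.436 0

Derivation:
Executing turtle program step by step:
Start: pos=(0,0), heading=0, pen down
RT 45: heading 0 -> 315
FD 6: (0,0) -> (4.243,-4.243) [heading=315, draw]
LT 15: heading 315 -> 330
RT 144: heading 330 -> 186
REPEAT 5 [
  -- iteration 1/5 --
  LT 45: heading 186 -> 231
  FD 18: (4.243,-4.243) -> (-7.085,-18.231) [heading=231, draw]
  FD 15: (-7.085,-18.231) -> (-16.525,-29.888) [heading=231, draw]
  RT 352: heading 231 -> 239
  -- iteration 2/5 --
  LT 45: heading 239 -> 284
  FD 18: (-16.525,-29.888) -> (-12.17,-47.354) [heading=284, draw]
  FD 15: (-12.17,-47.354) -> (-8.542,-61.908) [heading=284, draw]
  RT 352: heading 284 -> 292
  -- iteration 3/5 --
  LT 45: heading 292 -> 337
  FD 18: (-8.542,-61.908) -> (8.028,-68.941) [heading=337, draw]
  FD 15: (8.028,-68.941) -> (21.835,-74.802) [heading=337, draw]
  RT 352: heading 337 -> 345
  -- iteration 4/5 --
  LT 45: heading 345 -> 30
  FD 18: (21.835,-74.802) -> (37.424,-65.802) [heading=30, draw]
  FD 15: (37.424,-65.802) -> (50.414,-58.302) [heading=30, draw]
  RT 352: heading 30 -> 38
  -- iteration 5/5 --
  LT 45: heading 38 -> 83
  FD 18: (50.414,-58.302) -> (52.608,-40.437) [heading=83, draw]
  FD 15: (52.608,-40.437) -> (54.436,-25.548) [heading=83, draw]
  RT 352: heading 83 -> 91
]
FD 16: (54.436,-25.548) -> (54.156,-9.551) [heading=91, draw]
PU: pen up
FD 7: (54.156,-9.551) -> (54.034,-2.552) [heading=91, move]
FD 20: (54.034,-2.552) -> (53.685,17.445) [heading=91, move]
Final: pos=(53.685,17.445), heading=91, 12 segment(s) drawn

Segment endpoints: x in {-16.525, -12.17, -8.542, -7.085, 0, 4.243, 8.028, 21.835, 37.424, 50.414, 52.608, 54.156, 54.436}, y in {-74.802, -68.941, -65.802, -61.908, -58.302, -47.354, -40.437, -29.888, -25.548, -18.231, -9.551, -4.243, 0}
xmin=-16.525, ymin=-74.802, xmax=54.436, ymax=0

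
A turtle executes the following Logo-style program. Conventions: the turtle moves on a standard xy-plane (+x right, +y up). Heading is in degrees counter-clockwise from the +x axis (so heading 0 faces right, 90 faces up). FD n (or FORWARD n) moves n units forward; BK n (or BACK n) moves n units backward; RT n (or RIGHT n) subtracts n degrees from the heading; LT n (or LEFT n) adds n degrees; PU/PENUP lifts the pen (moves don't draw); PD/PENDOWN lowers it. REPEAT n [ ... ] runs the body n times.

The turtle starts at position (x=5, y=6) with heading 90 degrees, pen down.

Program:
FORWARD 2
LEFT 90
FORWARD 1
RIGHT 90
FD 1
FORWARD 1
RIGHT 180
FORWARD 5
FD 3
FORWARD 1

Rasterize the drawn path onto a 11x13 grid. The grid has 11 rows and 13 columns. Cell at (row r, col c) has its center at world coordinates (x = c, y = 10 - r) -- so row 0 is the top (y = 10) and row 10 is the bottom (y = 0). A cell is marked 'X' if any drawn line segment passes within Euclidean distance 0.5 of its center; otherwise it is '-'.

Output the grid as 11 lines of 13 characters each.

Segment 0: (5,6) -> (5,8)
Segment 1: (5,8) -> (4,8)
Segment 2: (4,8) -> (4,9)
Segment 3: (4,9) -> (4,10)
Segment 4: (4,10) -> (4,5)
Segment 5: (4,5) -> (4,2)
Segment 6: (4,2) -> (4,1)

Answer: ----X--------
----X--------
----XX-------
----XX-------
----XX-------
----X--------
----X--------
----X--------
----X--------
----X--------
-------------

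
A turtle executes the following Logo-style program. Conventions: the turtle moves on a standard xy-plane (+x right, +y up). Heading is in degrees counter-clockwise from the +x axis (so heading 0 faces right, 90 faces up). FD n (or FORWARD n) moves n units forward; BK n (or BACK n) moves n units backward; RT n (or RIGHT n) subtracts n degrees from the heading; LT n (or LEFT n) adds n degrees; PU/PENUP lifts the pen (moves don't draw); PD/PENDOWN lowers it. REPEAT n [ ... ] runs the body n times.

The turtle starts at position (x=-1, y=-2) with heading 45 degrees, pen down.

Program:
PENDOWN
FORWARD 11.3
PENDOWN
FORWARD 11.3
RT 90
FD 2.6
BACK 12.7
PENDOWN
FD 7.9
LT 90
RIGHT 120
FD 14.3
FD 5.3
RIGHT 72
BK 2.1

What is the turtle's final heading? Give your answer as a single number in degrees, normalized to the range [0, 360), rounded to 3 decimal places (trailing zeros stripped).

Executing turtle program step by step:
Start: pos=(-1,-2), heading=45, pen down
PD: pen down
FD 11.3: (-1,-2) -> (6.99,5.99) [heading=45, draw]
PD: pen down
FD 11.3: (6.99,5.99) -> (14.981,13.981) [heading=45, draw]
RT 90: heading 45 -> 315
FD 2.6: (14.981,13.981) -> (16.819,12.142) [heading=315, draw]
BK 12.7: (16.819,12.142) -> (7.839,21.122) [heading=315, draw]
PD: pen down
FD 7.9: (7.839,21.122) -> (13.425,15.536) [heading=315, draw]
LT 90: heading 315 -> 45
RT 120: heading 45 -> 285
FD 14.3: (13.425,15.536) -> (17.126,1.724) [heading=285, draw]
FD 5.3: (17.126,1.724) -> (18.498,-3.396) [heading=285, draw]
RT 72: heading 285 -> 213
BK 2.1: (18.498,-3.396) -> (20.259,-2.252) [heading=213, draw]
Final: pos=(20.259,-2.252), heading=213, 8 segment(s) drawn

Answer: 213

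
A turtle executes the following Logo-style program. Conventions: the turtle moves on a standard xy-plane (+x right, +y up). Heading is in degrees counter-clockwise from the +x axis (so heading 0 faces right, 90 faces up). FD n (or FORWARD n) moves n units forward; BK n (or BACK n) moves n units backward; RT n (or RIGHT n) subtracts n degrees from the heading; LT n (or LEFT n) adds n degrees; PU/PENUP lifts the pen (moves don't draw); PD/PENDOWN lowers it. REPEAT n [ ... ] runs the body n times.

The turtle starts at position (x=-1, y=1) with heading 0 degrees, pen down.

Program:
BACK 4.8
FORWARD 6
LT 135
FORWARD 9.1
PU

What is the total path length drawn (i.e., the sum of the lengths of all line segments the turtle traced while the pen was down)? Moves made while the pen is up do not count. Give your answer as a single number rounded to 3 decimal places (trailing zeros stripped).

Executing turtle program step by step:
Start: pos=(-1,1), heading=0, pen down
BK 4.8: (-1,1) -> (-5.8,1) [heading=0, draw]
FD 6: (-5.8,1) -> (0.2,1) [heading=0, draw]
LT 135: heading 0 -> 135
FD 9.1: (0.2,1) -> (-6.235,7.435) [heading=135, draw]
PU: pen up
Final: pos=(-6.235,7.435), heading=135, 3 segment(s) drawn

Segment lengths:
  seg 1: (-1,1) -> (-5.8,1), length = 4.8
  seg 2: (-5.8,1) -> (0.2,1), length = 6
  seg 3: (0.2,1) -> (-6.235,7.435), length = 9.1
Total = 19.9

Answer: 19.9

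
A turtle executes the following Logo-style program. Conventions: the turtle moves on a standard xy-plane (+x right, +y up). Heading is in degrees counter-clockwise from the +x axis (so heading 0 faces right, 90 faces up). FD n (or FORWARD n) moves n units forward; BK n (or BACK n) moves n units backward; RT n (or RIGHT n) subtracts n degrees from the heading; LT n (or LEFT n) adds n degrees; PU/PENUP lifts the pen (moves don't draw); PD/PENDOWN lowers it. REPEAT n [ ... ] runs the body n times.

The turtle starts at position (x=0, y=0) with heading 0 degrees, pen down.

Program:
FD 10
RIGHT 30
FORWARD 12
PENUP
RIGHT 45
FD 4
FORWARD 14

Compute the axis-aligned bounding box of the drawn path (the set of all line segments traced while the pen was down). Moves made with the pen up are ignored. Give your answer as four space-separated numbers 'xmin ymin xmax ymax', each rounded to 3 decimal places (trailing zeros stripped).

Executing turtle program step by step:
Start: pos=(0,0), heading=0, pen down
FD 10: (0,0) -> (10,0) [heading=0, draw]
RT 30: heading 0 -> 330
FD 12: (10,0) -> (20.392,-6) [heading=330, draw]
PU: pen up
RT 45: heading 330 -> 285
FD 4: (20.392,-6) -> (21.428,-9.864) [heading=285, move]
FD 14: (21.428,-9.864) -> (25.051,-23.387) [heading=285, move]
Final: pos=(25.051,-23.387), heading=285, 2 segment(s) drawn

Segment endpoints: x in {0, 10, 20.392}, y in {-6, 0}
xmin=0, ymin=-6, xmax=20.392, ymax=0

Answer: 0 -6 20.392 0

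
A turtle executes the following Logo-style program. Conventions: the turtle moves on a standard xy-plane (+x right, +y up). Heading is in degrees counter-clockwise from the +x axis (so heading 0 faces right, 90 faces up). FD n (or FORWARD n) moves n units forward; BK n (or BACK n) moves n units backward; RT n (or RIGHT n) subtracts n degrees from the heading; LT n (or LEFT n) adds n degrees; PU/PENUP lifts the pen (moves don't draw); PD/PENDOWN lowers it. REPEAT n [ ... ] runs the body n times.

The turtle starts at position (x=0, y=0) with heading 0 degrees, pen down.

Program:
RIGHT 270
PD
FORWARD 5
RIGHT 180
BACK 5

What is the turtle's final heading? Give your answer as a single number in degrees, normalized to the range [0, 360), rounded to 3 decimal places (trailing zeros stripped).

Answer: 270

Derivation:
Executing turtle program step by step:
Start: pos=(0,0), heading=0, pen down
RT 270: heading 0 -> 90
PD: pen down
FD 5: (0,0) -> (0,5) [heading=90, draw]
RT 180: heading 90 -> 270
BK 5: (0,5) -> (0,10) [heading=270, draw]
Final: pos=(0,10), heading=270, 2 segment(s) drawn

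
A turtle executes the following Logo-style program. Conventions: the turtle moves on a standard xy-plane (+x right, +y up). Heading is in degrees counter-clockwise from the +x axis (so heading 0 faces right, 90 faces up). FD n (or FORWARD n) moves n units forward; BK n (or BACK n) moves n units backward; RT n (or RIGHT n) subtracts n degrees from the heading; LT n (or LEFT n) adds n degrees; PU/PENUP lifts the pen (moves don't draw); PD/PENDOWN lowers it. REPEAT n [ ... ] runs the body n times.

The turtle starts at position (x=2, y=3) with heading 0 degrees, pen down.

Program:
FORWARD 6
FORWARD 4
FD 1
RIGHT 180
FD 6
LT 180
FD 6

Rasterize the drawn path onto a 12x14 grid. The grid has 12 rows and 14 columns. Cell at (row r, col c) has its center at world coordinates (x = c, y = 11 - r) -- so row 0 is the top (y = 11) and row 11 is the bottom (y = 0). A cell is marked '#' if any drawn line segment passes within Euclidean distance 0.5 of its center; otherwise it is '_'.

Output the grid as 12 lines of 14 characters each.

Answer: ______________
______________
______________
______________
______________
______________
______________
______________
__############
______________
______________
______________

Derivation:
Segment 0: (2,3) -> (8,3)
Segment 1: (8,3) -> (12,3)
Segment 2: (12,3) -> (13,3)
Segment 3: (13,3) -> (7,3)
Segment 4: (7,3) -> (13,3)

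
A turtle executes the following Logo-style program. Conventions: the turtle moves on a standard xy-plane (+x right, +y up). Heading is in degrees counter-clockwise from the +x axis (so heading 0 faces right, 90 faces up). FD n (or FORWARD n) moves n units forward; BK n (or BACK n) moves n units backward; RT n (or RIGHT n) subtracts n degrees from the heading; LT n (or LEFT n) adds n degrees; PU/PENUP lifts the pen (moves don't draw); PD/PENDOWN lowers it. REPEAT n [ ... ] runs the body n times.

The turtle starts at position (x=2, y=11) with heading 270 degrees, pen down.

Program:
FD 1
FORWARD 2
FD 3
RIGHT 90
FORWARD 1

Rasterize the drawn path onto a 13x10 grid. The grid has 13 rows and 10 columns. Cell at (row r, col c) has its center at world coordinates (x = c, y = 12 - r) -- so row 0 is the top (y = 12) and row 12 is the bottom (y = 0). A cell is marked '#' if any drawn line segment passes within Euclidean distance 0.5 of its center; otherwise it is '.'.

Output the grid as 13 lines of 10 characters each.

Segment 0: (2,11) -> (2,10)
Segment 1: (2,10) -> (2,8)
Segment 2: (2,8) -> (2,5)
Segment 3: (2,5) -> (1,5)

Answer: ..........
..#.......
..#.......
..#.......
..#.......
..#.......
..#.......
.##.......
..........
..........
..........
..........
..........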